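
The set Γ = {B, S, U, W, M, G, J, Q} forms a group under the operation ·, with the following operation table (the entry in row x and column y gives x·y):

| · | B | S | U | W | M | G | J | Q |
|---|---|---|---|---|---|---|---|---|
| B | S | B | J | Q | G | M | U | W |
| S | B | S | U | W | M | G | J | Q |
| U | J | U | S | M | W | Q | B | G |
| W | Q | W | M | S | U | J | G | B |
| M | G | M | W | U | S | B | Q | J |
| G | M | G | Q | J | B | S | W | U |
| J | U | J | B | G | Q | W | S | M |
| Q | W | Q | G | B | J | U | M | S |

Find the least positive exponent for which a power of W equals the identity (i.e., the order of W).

The identity element is S (its row matches the header).
W^1 = W
W^2 = W·W = S
The first power of W equal to the identity is W^2, so ord(W) = 2.

2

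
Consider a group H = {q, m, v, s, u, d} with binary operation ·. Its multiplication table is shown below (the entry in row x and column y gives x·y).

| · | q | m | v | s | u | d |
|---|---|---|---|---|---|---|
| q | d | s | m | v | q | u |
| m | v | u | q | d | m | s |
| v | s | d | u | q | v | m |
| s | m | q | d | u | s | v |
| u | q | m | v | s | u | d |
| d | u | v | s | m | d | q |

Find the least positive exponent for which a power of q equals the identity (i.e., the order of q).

3

The identity element is u (its row matches the header).
q^1 = q
q^2 = q·q = d
q^3 = d·q = u
The first power of q equal to the identity is q^3, so ord(q) = 3.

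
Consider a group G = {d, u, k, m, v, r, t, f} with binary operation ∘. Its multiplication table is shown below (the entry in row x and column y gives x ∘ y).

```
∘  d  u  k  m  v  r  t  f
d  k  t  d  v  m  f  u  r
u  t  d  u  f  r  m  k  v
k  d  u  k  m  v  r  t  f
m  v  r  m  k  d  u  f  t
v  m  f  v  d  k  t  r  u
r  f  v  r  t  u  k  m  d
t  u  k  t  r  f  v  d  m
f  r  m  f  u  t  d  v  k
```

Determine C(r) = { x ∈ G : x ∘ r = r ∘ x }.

Compare row r with column r entry by entry.
f ∘ r = d = r ∘ f, so f commutes with r.
t ∘ r = v but r ∘ t = m, so t does not.
Collecting the elements that commute with r: C(r) = {d, f, k, r}.

{d, f, k, r}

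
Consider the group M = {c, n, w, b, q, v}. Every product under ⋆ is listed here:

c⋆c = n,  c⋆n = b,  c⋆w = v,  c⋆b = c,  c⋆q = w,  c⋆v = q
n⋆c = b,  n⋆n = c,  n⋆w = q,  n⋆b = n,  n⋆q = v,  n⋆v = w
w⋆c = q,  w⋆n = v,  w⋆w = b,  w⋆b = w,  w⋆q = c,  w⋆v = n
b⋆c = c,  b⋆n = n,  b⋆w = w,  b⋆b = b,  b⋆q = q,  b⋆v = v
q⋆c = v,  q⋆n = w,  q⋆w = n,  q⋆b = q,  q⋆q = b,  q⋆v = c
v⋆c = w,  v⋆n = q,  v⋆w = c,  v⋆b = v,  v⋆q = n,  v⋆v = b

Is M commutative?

No

n ⋆ w = q but w ⋆ n = v.
Since n and w do not commute, M is not abelian.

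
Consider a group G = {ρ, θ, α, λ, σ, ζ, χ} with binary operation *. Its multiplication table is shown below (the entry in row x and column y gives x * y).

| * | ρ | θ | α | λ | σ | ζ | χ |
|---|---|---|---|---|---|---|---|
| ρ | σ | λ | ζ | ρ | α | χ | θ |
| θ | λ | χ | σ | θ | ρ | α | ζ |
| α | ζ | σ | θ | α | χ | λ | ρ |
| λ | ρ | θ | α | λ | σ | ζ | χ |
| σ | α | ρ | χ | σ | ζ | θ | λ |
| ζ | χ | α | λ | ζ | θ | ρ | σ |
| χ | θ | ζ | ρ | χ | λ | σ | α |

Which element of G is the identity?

λ

The identity e satisfies e * x = x for all x, so its row in the table reproduces the column headers.
Row λ reads: ρ, θ, α, λ, σ, ζ, χ — exactly the header order. So λ is the identity.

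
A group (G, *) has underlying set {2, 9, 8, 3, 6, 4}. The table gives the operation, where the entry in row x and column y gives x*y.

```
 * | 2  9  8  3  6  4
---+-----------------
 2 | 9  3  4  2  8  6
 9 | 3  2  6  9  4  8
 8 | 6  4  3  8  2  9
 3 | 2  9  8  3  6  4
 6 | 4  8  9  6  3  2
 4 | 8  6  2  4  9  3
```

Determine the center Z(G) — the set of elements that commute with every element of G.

{3}

An element z is central iff its row equals its column in the table.
For 8: 8*2 = 6 ≠ 4 = 2*8, so 8 ∉ Z.
Checking each element this way leaves Z(G) = {3}.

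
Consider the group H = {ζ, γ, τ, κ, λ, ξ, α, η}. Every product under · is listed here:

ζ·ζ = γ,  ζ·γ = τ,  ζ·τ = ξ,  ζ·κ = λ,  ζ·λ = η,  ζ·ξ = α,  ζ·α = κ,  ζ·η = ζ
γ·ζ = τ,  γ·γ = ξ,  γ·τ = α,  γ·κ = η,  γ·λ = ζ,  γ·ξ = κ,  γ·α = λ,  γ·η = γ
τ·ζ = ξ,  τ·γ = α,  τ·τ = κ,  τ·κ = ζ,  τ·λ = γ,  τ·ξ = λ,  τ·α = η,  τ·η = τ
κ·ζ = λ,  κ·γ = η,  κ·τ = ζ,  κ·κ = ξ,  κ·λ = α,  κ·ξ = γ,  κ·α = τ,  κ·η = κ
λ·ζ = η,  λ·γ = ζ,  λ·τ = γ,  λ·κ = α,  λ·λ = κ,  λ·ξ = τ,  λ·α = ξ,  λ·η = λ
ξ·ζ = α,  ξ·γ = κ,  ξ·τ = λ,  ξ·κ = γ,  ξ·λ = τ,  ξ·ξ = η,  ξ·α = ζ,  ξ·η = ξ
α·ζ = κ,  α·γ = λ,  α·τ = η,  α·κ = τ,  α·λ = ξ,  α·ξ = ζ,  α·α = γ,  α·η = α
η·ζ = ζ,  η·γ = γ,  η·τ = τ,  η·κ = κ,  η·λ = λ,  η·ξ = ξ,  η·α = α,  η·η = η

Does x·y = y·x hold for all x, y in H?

Yes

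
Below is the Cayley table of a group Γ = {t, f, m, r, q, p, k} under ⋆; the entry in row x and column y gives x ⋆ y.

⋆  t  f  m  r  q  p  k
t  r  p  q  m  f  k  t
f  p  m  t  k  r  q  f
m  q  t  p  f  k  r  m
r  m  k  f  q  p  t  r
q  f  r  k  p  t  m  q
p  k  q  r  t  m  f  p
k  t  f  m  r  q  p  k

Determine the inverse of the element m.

q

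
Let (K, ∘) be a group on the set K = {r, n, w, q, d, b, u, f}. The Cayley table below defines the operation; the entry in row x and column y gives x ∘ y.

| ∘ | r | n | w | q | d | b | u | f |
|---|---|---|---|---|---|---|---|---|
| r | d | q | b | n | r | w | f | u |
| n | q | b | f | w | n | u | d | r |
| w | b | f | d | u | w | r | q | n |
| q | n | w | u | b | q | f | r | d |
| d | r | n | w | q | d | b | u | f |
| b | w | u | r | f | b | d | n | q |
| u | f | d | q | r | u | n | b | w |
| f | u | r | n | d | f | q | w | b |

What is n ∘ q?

Read row n, column q: n ∘ q = w.

w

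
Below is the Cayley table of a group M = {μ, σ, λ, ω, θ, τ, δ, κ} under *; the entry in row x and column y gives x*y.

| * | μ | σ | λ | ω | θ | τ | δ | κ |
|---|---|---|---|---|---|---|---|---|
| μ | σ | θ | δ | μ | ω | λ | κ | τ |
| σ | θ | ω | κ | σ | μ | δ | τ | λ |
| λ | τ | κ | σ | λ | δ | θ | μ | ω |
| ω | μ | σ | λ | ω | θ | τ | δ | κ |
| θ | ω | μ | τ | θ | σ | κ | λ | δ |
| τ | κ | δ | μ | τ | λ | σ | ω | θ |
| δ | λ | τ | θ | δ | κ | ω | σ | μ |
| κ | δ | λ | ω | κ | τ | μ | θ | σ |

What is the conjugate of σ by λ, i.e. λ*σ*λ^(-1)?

The identity is ω. In row λ, the entry ω sits in column κ, so λ^(-1) = κ.
λ*σ = κ
κ*κ = σ

σ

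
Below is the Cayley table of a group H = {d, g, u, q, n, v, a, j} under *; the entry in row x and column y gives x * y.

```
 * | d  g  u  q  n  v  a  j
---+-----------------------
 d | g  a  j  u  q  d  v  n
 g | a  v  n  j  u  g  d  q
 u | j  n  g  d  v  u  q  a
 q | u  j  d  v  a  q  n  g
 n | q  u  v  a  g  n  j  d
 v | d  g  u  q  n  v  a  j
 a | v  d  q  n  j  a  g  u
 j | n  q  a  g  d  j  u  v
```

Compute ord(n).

The identity element is v (its row matches the header).
n^1 = n
n^2 = n * n = g
n^3 = g * n = u
n^4 = u * n = v
The first power of n equal to the identity is n^4, so ord(n) = 4.

4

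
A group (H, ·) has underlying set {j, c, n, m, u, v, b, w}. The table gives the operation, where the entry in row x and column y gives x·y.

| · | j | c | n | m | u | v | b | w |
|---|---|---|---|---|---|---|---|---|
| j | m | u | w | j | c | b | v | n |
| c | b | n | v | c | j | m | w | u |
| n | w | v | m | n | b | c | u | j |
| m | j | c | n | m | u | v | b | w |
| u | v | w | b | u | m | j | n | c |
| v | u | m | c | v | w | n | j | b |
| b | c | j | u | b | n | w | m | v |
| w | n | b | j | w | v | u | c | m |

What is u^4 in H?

m

u^1 = u
u^2 = u·u = m
u^3 = m·u = u
u^4 = u·u = m
(Structurally, H here is isomorphic to the dihedral group D_4.)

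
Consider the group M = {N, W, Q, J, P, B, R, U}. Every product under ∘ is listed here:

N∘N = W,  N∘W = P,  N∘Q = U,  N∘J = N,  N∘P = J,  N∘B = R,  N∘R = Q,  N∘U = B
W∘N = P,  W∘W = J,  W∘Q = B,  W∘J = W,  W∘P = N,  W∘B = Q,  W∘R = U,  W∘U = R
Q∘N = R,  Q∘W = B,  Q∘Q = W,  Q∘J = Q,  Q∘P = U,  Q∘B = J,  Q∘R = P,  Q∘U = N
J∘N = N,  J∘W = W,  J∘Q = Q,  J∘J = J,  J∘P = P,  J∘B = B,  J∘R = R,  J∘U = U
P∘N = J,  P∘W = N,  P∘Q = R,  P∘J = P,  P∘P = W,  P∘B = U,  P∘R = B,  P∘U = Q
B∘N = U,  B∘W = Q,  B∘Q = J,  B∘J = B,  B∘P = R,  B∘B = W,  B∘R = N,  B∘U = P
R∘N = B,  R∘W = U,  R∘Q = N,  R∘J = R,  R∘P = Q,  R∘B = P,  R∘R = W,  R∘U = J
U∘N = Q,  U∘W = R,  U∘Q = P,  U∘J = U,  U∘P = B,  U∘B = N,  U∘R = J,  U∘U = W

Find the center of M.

An element z is central iff its row equals its column in the table.
For B: B ∘ U = P ≠ N = U ∘ B, so B ∉ Z.
Checking each element this way leaves Z(M) = {J, W}.

{J, W}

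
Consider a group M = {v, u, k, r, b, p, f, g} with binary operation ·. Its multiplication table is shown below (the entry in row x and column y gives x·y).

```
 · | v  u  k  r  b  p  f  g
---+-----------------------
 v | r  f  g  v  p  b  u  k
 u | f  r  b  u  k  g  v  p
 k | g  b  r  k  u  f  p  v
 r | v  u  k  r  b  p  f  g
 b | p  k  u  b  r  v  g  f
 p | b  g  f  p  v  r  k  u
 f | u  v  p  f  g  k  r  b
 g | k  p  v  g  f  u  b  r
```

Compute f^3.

f^1 = f
f^2 = f·f = r
f^3 = r·f = f
(Structurally, M here is isomorphic to the elementary abelian group (Z_2)^3.)

f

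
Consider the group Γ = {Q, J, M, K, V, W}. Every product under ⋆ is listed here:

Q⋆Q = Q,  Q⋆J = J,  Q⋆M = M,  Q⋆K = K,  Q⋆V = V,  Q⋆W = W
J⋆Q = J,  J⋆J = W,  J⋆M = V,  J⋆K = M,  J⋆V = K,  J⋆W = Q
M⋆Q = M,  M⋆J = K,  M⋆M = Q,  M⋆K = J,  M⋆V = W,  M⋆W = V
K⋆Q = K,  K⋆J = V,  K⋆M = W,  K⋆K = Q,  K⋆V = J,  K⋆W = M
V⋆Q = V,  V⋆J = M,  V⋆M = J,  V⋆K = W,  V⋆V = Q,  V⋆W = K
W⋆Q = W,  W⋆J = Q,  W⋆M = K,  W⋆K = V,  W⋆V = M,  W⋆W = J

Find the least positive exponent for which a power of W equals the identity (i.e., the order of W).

3

The identity element is Q (its row matches the header).
W^1 = W
W^2 = W ⋆ W = J
W^3 = J ⋆ W = Q
The first power of W equal to the identity is W^3, so ord(W) = 3.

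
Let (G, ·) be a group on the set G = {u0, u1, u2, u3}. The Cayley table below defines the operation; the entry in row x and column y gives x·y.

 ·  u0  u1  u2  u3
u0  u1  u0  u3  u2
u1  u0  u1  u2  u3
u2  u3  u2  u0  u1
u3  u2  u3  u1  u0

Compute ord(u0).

2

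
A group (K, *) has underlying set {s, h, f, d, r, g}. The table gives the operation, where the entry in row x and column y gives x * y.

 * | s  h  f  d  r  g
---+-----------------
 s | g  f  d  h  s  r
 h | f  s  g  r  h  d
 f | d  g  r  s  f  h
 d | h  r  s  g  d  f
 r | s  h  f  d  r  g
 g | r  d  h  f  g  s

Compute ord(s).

3

The identity element is r (its row matches the header).
s^1 = s
s^2 = s * s = g
s^3 = g * s = r
The first power of s equal to the identity is s^3, so ord(s) = 3.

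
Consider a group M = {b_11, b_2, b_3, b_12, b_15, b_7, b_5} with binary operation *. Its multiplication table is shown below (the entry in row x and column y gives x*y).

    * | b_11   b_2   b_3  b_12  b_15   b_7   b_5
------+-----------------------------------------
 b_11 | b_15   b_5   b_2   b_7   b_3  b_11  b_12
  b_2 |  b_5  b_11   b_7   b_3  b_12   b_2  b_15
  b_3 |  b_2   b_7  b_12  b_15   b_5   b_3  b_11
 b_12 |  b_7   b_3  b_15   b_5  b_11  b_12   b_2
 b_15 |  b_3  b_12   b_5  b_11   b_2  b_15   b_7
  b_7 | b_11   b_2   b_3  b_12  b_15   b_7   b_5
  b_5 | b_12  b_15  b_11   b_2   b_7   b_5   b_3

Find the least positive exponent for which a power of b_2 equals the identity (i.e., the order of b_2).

The identity element is b_7 (its row matches the header).
b_2^1 = b_2
b_2^2 = b_2*b_2 = b_11
b_2^3 = b_11*b_2 = b_5
b_2^4 = b_5*b_2 = b_15
b_2^5 = b_15*b_2 = b_12
b_2^6 = b_12*b_2 = b_3
b_2^7 = b_3*b_2 = b_7
The first power of b_2 equal to the identity is b_2^7, so ord(b_2) = 7.

7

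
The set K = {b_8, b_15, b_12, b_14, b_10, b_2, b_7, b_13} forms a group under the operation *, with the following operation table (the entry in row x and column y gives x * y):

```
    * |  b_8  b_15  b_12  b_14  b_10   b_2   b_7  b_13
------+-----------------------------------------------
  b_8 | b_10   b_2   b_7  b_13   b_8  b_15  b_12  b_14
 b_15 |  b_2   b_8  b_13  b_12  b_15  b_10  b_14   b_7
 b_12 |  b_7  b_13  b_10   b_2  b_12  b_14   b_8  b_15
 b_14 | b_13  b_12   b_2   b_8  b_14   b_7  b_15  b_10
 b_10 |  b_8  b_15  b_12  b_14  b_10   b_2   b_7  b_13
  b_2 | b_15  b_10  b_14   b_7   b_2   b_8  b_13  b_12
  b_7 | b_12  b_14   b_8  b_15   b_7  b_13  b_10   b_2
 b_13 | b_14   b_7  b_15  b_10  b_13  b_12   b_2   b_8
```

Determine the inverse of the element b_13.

First locate the identity: row b_10 matches the header, so b_10 is the identity.
Scan row b_13 for b_10: b_13 * b_14 = b_10. Hence b_13^(-1) = b_14.
(Structurally, K here is isomorphic to Z_2 x Z_4.)

b_14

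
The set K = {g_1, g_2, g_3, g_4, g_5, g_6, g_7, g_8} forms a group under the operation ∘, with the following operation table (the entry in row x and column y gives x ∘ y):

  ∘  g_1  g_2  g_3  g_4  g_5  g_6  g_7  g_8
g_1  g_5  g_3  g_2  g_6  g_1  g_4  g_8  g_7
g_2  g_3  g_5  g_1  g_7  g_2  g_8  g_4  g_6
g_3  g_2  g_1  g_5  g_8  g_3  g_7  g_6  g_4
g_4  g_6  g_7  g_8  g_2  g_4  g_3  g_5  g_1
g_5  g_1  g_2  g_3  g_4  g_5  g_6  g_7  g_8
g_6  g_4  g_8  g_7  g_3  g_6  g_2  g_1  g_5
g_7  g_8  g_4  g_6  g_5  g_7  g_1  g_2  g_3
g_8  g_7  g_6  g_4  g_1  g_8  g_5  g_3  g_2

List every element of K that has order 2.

Identity is g_5. Compute the order of each non-identity element by repeated multiplication:
  g_1: g_1 → g_5  (order 2)
  g_2: g_2 → g_5  (order 2)
  g_3: g_3 → g_5  (order 2)
  g_4: g_4 → g_2 → g_7 → g_5  (order 4)
  g_6: g_6 → g_2 → g_8 → g_5  (order 4)
  g_7: g_7 → g_2 → g_4 → g_5  (order 4)
  g_8: g_8 → g_2 → g_6 → g_5  (order 4)
Elements of order 2: {g_1, g_2, g_3}.

{g_1, g_2, g_3}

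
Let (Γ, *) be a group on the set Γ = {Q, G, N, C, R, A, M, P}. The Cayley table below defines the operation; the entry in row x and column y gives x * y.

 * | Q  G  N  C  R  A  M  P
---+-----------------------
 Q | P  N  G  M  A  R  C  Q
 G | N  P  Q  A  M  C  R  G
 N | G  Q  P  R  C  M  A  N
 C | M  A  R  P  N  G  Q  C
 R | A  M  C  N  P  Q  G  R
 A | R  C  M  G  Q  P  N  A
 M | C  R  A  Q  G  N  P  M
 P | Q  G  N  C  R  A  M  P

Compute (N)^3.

N

N^1 = N
N^2 = N * N = P
N^3 = P * N = N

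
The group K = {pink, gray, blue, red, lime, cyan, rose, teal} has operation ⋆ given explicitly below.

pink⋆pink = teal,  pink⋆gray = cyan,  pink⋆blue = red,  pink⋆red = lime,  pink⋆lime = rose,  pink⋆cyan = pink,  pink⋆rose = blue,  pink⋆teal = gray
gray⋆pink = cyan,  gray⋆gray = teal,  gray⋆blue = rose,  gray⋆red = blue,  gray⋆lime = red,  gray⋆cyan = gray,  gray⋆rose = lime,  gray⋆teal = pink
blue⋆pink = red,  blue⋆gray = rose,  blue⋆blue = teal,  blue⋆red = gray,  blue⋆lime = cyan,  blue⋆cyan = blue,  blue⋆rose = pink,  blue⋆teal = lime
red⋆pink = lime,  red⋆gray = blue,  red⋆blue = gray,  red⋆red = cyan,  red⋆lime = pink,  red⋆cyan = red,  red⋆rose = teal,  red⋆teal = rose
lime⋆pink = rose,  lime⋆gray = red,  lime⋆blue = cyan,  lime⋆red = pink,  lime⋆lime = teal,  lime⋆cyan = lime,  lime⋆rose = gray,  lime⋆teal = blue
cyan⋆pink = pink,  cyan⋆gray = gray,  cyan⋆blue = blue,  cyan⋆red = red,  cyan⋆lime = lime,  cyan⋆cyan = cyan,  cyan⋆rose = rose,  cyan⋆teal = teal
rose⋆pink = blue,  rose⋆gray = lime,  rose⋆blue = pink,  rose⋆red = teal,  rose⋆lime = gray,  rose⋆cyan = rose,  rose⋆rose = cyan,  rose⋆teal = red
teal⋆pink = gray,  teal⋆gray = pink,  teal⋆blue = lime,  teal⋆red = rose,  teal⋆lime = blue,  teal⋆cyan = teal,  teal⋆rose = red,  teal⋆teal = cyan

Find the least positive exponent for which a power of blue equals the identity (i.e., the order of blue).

The identity element is cyan (its row matches the header).
blue^1 = blue
blue^2 = blue ⋆ blue = teal
blue^3 = teal ⋆ blue = lime
blue^4 = lime ⋆ blue = cyan
The first power of blue equal to the identity is blue^4, so ord(blue) = 4.

4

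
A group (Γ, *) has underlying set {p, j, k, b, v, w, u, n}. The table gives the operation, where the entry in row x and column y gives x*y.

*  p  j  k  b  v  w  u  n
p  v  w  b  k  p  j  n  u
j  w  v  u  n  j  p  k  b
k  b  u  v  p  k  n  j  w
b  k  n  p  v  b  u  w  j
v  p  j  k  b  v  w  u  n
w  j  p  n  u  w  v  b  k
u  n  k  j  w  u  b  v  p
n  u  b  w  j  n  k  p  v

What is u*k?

j

Read row u, column k: u*k = j.
(Structurally, Γ here is isomorphic to the elementary abelian group (Z_2)^3.)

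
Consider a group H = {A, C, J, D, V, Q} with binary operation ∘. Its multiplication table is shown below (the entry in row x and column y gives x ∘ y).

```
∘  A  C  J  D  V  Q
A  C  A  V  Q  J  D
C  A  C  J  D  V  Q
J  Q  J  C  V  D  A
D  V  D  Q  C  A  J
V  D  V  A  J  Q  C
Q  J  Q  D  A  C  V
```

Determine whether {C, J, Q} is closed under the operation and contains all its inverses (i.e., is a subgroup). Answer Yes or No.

No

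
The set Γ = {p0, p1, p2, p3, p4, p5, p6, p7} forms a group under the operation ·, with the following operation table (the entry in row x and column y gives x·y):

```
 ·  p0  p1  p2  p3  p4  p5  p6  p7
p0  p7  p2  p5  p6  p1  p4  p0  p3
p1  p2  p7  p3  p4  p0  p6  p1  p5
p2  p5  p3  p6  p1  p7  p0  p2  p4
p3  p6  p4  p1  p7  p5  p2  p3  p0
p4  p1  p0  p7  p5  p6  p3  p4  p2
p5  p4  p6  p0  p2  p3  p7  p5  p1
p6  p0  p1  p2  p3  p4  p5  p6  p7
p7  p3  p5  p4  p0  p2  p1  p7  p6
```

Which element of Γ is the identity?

The identity e satisfies e·x = x for all x, so its row in the table reproduces the column headers.
Row p6 reads: p0, p1, p2, p3, p4, p5, p6, p7 — exactly the header order. So p6 is the identity.

p6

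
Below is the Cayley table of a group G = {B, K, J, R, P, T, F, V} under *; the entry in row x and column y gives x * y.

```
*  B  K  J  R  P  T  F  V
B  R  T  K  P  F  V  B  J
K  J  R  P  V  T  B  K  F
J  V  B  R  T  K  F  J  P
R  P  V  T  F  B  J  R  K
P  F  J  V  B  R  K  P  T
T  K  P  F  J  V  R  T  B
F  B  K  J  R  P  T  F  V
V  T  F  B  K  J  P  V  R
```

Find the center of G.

An element z is central iff its row equals its column in the table.
For T: T * V = B ≠ P = V * T, so T ∉ Z.
Checking each element this way leaves Z(G) = {F, R}.

{F, R}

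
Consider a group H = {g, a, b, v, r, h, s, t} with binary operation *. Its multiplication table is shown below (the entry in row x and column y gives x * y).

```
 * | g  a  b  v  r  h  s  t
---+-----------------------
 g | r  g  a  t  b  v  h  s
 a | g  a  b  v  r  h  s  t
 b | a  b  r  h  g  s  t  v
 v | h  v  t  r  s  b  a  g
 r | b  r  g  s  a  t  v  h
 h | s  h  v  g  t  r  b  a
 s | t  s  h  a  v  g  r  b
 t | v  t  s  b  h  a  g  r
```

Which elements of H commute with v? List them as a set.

Compare row v with column v entry by entry.
r * v = s = v * r, so r commutes with v.
g * v = t but v * g = h, so g does not.
Collecting the elements that commute with v: C(v) = {a, r, s, v}.

{a, r, s, v}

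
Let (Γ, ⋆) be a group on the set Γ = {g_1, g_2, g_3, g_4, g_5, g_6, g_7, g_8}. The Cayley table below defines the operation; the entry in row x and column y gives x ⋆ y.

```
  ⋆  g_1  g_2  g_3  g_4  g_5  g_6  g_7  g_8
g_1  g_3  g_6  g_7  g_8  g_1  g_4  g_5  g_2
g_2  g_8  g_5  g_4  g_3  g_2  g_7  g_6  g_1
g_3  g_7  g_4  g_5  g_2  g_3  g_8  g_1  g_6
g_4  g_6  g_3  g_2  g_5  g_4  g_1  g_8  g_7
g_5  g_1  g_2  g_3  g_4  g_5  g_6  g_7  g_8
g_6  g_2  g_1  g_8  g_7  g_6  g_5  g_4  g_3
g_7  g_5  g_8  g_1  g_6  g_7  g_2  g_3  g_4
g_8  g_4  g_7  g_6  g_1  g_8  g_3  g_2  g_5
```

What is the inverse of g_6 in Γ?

First locate the identity: row g_5 matches the header, so g_5 is the identity.
Scan row g_6 for g_5: g_6 ⋆ g_6 = g_5. Hence g_6^(-1) = g_6.
(Structurally, Γ here is isomorphic to the dihedral group D_4.)

g_6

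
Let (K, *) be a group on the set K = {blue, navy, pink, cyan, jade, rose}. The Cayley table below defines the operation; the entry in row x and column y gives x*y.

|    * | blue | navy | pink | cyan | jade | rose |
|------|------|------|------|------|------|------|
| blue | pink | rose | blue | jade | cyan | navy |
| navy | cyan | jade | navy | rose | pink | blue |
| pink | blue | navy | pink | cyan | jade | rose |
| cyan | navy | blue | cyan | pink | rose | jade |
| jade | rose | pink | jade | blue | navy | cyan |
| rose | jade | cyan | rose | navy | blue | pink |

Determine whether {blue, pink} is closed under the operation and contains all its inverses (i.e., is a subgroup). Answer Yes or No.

Yes

{blue, pink} contains the identity pink.
Checking products: every product of two elements of {blue, pink} (read from the table) lies in {blue, pink}, so the set is closed.
In a finite group, a nonempty closed subset is a subgroup. So {blue, pink} ≤ K.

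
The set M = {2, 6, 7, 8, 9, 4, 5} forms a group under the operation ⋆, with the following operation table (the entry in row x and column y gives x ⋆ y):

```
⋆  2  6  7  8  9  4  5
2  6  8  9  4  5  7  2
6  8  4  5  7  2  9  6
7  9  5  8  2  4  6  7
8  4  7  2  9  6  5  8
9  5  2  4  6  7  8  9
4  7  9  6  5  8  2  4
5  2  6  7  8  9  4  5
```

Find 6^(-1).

7

First locate the identity: row 5 matches the header, so 5 is the identity.
Scan row 6 for 5: 6 ⋆ 7 = 5. Hence 6^(-1) = 7.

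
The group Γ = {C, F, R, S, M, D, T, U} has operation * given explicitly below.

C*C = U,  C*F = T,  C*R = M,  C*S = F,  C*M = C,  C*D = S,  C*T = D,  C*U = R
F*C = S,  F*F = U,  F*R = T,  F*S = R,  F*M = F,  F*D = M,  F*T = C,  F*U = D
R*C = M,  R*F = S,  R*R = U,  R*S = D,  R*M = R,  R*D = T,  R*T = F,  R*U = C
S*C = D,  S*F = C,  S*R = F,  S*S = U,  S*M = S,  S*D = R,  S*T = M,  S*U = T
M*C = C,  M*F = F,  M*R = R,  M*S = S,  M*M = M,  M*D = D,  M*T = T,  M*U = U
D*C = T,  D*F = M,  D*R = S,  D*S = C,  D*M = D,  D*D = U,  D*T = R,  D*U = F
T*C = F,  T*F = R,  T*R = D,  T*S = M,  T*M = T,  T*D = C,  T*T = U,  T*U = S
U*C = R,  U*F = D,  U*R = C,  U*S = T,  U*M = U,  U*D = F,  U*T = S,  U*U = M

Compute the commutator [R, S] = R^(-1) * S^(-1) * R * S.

U

Identity is M; from the table R^(-1) = C and S^(-1) = T.
C * T = D
D * R = S
S * S = U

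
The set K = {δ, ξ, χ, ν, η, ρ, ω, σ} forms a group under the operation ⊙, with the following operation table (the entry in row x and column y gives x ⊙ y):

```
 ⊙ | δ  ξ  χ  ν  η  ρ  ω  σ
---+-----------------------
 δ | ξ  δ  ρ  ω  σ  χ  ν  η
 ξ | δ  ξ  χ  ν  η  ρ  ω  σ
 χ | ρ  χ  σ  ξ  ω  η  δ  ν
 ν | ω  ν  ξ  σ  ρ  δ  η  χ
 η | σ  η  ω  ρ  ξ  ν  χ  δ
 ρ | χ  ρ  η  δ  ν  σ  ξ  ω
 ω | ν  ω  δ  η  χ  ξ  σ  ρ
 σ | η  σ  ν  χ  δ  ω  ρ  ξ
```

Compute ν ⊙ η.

Read row ν, column η: ν ⊙ η = ρ.

ρ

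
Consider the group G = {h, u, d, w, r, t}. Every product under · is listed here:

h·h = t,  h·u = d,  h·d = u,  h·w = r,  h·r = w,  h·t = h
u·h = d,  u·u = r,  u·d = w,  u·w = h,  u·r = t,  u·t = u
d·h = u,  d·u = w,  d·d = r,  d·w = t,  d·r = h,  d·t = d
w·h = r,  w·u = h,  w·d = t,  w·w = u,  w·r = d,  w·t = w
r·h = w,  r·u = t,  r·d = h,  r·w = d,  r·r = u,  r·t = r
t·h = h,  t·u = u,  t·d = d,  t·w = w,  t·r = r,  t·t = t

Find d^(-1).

w

First locate the identity: row t matches the header, so t is the identity.
Scan row d for t: d·w = t. Hence d^(-1) = w.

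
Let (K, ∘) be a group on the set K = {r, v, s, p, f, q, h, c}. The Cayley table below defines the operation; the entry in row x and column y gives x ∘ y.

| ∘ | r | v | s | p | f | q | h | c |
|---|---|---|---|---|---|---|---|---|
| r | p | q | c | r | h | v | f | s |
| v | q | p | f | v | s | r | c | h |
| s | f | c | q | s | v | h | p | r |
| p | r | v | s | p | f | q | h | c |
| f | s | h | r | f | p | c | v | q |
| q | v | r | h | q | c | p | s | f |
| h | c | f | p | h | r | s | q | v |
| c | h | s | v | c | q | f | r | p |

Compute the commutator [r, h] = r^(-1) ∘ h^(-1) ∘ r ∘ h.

q

Identity is p; from the table r^(-1) = r and h^(-1) = s.
r ∘ s = c
c ∘ r = h
h ∘ h = q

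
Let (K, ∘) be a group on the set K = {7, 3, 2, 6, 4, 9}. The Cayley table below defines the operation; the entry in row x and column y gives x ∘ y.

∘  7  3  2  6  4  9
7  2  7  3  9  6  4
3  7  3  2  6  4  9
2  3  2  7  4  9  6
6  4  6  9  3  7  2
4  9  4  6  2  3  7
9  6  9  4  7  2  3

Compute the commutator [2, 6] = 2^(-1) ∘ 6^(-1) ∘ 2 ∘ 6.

2

Identity is 3; from the table 2^(-1) = 7 and 6^(-1) = 6.
7 ∘ 6 = 9
9 ∘ 2 = 4
4 ∘ 6 = 2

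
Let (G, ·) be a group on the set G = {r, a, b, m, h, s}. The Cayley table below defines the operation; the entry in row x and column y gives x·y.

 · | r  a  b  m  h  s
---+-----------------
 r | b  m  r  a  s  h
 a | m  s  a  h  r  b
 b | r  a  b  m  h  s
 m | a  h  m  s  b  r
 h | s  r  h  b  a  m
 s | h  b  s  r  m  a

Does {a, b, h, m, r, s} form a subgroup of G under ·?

{a, b, h, m, r, s} contains the identity b.
Checking products: every product of two elements of {a, b, h, m, r, s} (read from the table) lies in {a, b, h, m, r, s}, so the set is closed.
In a finite group, a nonempty closed subset is a subgroup. So {a, b, h, m, r, s} ≤ G.
(Structurally, G here is isomorphic to the cyclic group Z_6.)

Yes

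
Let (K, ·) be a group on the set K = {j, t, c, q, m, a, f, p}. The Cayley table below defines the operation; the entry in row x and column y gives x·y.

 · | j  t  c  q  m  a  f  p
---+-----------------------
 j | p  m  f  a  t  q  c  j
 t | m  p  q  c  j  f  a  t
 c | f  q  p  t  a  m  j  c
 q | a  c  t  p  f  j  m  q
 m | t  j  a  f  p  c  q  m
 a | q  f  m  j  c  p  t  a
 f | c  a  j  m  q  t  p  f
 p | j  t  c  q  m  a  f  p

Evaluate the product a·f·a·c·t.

a·f = t
t·a = f
f·c = j
j·t = m

m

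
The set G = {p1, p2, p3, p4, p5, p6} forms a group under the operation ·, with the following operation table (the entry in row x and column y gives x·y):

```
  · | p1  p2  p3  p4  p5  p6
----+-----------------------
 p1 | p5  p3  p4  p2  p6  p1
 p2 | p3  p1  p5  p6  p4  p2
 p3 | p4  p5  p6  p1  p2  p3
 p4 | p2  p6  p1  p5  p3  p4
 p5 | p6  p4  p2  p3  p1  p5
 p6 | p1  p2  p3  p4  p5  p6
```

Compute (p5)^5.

p1

p5^1 = p5
p5^2 = p5·p5 = p1
p5^3 = p1·p5 = p6
p5^4 = p6·p5 = p5
p5^5 = p5·p5 = p1
(Structurally, G here is isomorphic to the cyclic group Z_6.)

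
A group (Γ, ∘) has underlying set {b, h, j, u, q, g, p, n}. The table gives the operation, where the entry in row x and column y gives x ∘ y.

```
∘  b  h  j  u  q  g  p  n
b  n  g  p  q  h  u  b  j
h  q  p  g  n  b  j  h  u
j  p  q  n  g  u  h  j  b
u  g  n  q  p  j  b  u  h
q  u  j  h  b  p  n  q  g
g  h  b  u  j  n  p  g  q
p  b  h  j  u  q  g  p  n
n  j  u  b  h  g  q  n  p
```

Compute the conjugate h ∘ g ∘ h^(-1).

The identity is p. In row h, the entry p sits in column h, so h^(-1) = h.
h ∘ g = j
j ∘ h = q

q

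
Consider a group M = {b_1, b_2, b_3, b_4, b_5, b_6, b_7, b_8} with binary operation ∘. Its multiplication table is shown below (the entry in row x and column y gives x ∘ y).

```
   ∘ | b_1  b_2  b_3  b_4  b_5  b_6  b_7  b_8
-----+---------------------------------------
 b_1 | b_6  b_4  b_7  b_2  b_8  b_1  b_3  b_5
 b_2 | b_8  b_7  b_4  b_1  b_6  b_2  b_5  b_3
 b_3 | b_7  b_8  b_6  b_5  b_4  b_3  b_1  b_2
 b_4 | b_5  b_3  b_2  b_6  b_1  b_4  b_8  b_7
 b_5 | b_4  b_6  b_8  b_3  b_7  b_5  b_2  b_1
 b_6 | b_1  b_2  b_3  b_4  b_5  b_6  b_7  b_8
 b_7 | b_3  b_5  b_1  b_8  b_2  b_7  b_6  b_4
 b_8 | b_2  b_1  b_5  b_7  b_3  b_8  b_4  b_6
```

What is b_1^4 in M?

b_1^1 = b_1
b_1^2 = b_1 ∘ b_1 = b_6
b_1^3 = b_6 ∘ b_1 = b_1
b_1^4 = b_1 ∘ b_1 = b_6

b_6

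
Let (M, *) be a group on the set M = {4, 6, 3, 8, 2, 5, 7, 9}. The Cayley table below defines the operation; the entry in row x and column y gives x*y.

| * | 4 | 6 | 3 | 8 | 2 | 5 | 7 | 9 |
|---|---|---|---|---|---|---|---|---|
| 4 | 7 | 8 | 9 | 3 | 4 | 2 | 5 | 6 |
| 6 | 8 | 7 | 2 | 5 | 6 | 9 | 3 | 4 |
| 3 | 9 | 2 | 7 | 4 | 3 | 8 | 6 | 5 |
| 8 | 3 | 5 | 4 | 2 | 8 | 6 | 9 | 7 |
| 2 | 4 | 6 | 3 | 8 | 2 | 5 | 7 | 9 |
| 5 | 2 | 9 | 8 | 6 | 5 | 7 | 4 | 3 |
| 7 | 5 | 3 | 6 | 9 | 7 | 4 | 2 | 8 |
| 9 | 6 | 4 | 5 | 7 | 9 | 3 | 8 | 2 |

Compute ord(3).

4

The identity element is 2 (its row matches the header).
3^1 = 3
3^2 = 3*3 = 7
3^3 = 7*3 = 6
3^4 = 6*3 = 2
The first power of 3 equal to the identity is 3^4, so ord(3) = 4.
(Structurally, M here is isomorphic to Z_2 x Z_4.)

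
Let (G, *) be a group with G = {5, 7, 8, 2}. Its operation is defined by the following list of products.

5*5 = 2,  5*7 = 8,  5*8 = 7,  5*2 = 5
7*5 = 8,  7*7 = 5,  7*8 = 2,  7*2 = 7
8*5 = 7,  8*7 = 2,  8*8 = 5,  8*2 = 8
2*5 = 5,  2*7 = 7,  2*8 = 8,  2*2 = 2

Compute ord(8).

4

The identity element is 2 (its row matches the header).
8^1 = 8
8^2 = 8 * 8 = 5
8^3 = 5 * 8 = 7
8^4 = 7 * 8 = 2
The first power of 8 equal to the identity is 8^4, so ord(8) = 4.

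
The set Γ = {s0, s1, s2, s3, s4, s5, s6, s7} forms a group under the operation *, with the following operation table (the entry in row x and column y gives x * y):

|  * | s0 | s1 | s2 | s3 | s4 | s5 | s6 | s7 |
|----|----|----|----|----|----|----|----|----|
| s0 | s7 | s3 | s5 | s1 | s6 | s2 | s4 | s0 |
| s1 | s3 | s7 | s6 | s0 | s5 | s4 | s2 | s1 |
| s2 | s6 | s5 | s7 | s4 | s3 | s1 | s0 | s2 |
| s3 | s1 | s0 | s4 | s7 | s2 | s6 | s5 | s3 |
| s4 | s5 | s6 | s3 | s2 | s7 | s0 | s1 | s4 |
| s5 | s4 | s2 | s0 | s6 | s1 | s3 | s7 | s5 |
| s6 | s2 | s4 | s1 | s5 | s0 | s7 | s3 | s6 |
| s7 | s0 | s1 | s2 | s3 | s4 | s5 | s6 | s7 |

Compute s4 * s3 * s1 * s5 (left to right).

s4 * s3 = s2
s2 * s1 = s5
s5 * s5 = s3

s3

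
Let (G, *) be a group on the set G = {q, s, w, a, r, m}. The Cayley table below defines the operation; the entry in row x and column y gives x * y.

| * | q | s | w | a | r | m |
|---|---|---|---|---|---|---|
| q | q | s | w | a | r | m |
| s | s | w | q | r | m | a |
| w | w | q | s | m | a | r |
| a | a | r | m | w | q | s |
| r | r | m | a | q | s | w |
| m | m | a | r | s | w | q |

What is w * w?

Read row w, column w: w * w = s.
(Structurally, G here is isomorphic to the cyclic group Z_6.)

s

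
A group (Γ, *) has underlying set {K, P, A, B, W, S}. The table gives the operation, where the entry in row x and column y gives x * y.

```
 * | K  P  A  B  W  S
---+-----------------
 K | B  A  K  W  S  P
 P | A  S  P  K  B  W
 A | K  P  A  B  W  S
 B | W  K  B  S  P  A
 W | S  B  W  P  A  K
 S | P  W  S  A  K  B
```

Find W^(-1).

First locate the identity: row A matches the header, so A is the identity.
Scan row W for A: W * W = A. Hence W^(-1) = W.
(Structurally, Γ here is isomorphic to the cyclic group Z_6.)

W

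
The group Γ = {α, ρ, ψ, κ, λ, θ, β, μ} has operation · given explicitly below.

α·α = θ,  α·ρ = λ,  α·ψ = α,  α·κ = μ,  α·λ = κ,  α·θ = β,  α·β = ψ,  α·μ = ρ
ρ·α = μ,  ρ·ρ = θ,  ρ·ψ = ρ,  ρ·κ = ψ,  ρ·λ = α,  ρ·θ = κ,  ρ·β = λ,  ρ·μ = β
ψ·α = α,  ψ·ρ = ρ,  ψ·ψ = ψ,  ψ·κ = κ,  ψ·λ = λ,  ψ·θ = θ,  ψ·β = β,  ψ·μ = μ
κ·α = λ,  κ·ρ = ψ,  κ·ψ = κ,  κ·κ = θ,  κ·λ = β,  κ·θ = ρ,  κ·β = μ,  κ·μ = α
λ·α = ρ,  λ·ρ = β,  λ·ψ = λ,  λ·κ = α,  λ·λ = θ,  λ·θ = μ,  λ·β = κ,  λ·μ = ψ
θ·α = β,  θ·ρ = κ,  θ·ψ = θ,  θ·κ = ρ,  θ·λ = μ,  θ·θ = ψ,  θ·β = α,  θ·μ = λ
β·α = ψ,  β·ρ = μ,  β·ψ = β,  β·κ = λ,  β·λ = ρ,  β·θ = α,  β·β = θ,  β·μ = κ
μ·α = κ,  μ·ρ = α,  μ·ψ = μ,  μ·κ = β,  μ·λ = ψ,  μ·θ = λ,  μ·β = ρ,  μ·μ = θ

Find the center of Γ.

{θ, ψ}

An element z is central iff its row equals its column in the table.
For μ: μ·β = ρ ≠ κ = β·μ, so μ ∉ Z.
Checking each element this way leaves Z(Γ) = {θ, ψ}.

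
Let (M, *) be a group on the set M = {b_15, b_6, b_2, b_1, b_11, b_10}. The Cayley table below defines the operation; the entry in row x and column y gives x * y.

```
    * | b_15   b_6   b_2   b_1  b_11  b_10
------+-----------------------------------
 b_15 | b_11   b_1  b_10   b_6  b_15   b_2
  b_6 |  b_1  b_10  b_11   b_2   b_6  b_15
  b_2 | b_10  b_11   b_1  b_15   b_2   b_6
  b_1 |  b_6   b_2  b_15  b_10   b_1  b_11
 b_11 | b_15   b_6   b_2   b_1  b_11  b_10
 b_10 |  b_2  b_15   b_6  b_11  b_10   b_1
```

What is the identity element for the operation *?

The identity e satisfies e * x = x for all x, so its row in the table reproduces the column headers.
Row b_11 reads: b_15, b_6, b_2, b_1, b_11, b_10 — exactly the header order. So b_11 is the identity.

b_11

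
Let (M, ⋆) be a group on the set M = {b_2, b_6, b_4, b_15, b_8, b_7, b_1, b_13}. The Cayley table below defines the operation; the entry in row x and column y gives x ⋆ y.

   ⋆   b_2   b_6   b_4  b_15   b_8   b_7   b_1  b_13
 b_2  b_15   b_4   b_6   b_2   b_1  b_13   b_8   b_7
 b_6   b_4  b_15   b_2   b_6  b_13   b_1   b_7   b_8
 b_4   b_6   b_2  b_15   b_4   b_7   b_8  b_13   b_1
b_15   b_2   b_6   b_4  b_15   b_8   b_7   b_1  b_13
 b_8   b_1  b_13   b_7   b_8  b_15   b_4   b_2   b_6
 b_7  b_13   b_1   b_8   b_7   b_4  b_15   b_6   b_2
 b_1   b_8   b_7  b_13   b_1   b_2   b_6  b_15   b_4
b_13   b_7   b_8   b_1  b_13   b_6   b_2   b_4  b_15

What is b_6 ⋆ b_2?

b_4

Read row b_6, column b_2: b_6 ⋆ b_2 = b_4.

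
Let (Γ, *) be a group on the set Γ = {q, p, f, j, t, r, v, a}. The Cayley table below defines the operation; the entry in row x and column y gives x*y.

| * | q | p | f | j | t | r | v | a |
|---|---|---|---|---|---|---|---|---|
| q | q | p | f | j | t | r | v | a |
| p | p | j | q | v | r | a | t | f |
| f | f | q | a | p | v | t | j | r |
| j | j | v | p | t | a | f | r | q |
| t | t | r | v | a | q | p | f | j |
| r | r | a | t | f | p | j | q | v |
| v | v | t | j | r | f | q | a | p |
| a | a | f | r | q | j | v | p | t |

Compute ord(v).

The identity element is q (its row matches the header).
v^1 = v
v^2 = v*v = a
v^3 = a*v = p
v^4 = p*v = t
v^5 = t*v = f
v^6 = f*v = j
v^7 = j*v = r
v^8 = r*v = q
The first power of v equal to the identity is v^8, so ord(v) = 8.

8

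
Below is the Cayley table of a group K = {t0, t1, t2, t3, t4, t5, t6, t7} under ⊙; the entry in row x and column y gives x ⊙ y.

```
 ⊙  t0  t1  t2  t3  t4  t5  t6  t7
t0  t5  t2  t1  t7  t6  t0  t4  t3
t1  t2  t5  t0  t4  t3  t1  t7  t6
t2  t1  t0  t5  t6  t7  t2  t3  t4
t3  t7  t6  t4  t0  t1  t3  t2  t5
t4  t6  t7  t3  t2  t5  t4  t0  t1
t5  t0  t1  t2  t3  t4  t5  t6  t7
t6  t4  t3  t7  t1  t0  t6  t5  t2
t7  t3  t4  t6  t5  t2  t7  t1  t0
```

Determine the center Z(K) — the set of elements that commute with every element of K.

{t0, t5}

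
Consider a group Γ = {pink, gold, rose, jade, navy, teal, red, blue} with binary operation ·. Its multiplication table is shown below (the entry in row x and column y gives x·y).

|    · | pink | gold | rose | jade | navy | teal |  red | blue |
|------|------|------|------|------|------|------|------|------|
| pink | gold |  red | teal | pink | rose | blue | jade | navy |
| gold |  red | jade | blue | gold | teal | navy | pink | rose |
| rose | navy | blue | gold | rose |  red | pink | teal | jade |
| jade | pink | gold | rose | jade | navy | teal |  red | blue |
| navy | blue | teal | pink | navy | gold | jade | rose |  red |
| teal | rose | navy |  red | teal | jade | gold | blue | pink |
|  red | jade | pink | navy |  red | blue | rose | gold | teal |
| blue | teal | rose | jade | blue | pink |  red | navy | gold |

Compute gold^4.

gold^1 = gold
gold^2 = gold·gold = jade
gold^3 = jade·gold = gold
gold^4 = gold·gold = jade

jade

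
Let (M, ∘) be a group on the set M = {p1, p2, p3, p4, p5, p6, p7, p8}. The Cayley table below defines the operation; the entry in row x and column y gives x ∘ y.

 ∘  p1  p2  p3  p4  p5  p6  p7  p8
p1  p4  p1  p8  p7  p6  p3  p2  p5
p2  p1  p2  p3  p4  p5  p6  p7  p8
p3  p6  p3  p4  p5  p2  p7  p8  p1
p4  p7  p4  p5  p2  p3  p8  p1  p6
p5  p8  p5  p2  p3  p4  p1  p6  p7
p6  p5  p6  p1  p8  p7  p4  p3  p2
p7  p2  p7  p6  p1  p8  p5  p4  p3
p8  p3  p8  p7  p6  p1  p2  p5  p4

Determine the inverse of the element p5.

p3

First locate the identity: row p2 matches the header, so p2 is the identity.
Scan row p5 for p2: p5 ∘ p3 = p2. Hence p5^(-1) = p3.
(Structurally, M here is isomorphic to the quaternion group Q_8.)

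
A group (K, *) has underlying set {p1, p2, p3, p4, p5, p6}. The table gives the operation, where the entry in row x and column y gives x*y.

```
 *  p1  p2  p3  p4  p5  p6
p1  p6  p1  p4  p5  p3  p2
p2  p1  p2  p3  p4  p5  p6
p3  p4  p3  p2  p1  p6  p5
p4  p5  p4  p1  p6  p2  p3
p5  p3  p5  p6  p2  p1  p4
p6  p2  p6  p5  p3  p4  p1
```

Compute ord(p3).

2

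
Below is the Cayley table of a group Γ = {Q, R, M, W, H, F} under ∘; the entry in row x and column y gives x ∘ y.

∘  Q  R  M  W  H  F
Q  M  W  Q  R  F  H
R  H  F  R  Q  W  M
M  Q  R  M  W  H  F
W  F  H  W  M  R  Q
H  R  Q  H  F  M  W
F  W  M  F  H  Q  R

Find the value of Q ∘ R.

Read row Q, column R: Q ∘ R = W.

W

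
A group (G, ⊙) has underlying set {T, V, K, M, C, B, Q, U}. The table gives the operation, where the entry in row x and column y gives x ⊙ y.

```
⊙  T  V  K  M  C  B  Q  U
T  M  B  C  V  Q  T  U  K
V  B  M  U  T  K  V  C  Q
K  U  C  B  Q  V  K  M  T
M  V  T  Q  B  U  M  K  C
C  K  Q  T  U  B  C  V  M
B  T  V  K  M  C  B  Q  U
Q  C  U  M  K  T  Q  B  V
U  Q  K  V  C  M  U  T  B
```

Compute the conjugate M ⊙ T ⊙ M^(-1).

T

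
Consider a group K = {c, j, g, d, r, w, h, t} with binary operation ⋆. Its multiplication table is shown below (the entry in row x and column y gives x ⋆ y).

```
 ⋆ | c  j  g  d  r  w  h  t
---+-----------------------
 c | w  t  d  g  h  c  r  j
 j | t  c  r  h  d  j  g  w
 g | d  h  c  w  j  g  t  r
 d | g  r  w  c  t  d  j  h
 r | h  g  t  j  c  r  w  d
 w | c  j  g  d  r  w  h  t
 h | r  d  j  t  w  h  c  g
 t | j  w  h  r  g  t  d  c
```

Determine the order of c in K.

The identity element is w (its row matches the header).
c^1 = c
c^2 = c ⋆ c = w
The first power of c equal to the identity is c^2, so ord(c) = 2.

2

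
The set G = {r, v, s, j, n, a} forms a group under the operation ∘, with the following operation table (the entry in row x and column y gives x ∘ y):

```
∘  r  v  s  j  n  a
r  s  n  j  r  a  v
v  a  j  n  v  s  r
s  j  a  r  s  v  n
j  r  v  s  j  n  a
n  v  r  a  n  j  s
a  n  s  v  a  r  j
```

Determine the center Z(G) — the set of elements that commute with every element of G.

{j}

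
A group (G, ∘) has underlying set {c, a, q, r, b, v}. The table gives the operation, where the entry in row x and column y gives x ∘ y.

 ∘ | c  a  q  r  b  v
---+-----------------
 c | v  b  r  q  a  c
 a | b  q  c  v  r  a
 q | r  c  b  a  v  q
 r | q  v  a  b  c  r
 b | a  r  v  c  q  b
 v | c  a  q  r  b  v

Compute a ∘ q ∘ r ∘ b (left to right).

v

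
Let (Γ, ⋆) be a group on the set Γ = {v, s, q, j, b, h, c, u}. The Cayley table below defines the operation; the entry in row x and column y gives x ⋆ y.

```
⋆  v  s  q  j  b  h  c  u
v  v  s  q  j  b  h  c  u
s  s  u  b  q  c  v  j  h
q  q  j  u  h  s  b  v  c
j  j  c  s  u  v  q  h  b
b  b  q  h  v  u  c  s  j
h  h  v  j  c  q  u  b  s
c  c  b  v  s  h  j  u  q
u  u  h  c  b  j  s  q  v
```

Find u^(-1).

First locate the identity: row v matches the header, so v is the identity.
Scan row u for v: u ⋆ u = v. Hence u^(-1) = u.
(Structurally, Γ here is isomorphic to the quaternion group Q_8.)

u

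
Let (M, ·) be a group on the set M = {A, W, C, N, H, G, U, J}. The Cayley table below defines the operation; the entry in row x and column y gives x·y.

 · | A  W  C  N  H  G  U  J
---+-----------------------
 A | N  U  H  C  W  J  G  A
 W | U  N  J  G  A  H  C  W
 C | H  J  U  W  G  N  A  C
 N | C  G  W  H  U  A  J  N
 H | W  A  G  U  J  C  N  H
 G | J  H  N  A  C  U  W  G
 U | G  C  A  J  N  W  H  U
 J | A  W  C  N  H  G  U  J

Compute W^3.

G

W^1 = W
W^2 = W·W = N
W^3 = N·W = G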